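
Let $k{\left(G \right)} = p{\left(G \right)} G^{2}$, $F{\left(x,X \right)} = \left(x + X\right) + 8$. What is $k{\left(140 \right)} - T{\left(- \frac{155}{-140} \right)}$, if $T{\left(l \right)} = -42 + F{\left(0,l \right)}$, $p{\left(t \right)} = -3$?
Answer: $- \frac{1645479}{28} \approx -58767.0$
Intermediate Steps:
$F{\left(x,X \right)} = 8 + X + x$ ($F{\left(x,X \right)} = \left(X + x\right) + 8 = 8 + X + x$)
$T{\left(l \right)} = -34 + l$ ($T{\left(l \right)} = -42 + \left(8 + l + 0\right) = -42 + \left(8 + l\right) = -34 + l$)
$k{\left(G \right)} = - 3 G^{2}$
$k{\left(140 \right)} - T{\left(- \frac{155}{-140} \right)} = - 3 \cdot 140^{2} - \left(-34 - \frac{155}{-140}\right) = \left(-3\right) 19600 - \left(-34 - - \frac{31}{28}\right) = -58800 - \left(-34 + \frac{31}{28}\right) = -58800 - - \frac{921}{28} = -58800 + \frac{921}{28} = - \frac{1645479}{28}$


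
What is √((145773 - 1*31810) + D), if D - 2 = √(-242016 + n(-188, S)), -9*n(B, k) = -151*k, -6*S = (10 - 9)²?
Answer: √(4102740 + 2*I*√78414090)/6 ≈ 337.59 + 0.72863*I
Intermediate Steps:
S = -⅙ (S = -(10 - 9)²/6 = -⅙*1² = -⅙*1 = -⅙ ≈ -0.16667)
n(B, k) = 151*k/9 (n(B, k) = -(-151)*k/9 = 151*k/9)
D = 2 + I*√78414090/18 (D = 2 + √(-242016 + (151/9)*(-⅙)) = 2 + √(-242016 - 151/54) = 2 + √(-13069015/54) = 2 + I*√78414090/18 ≈ 2.0 + 491.95*I)
√((145773 - 1*31810) + D) = √((145773 - 1*31810) + (2 + I*√78414090/18)) = √((145773 - 31810) + (2 + I*√78414090/18)) = √(113963 + (2 + I*√78414090/18)) = √(113965 + I*√78414090/18)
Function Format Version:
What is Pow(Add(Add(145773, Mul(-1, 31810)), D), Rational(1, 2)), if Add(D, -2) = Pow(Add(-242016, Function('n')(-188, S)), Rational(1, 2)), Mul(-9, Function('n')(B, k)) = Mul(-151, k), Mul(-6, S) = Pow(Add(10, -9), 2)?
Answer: Mul(Rational(1, 6), Pow(Add(4102740, Mul(2, I, Pow(78414090, Rational(1, 2)))), Rational(1, 2))) ≈ Add(337.59, Mul(0.72863, I))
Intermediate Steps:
S = Rational(-1, 6) (S = Mul(Rational(-1, 6), Pow(Add(10, -9), 2)) = Mul(Rational(-1, 6), Pow(1, 2)) = Mul(Rational(-1, 6), 1) = Rational(-1, 6) ≈ -0.16667)
Function('n')(B, k) = Mul(Rational(151, 9), k) (Function('n')(B, k) = Mul(Rational(-1, 9), Mul(-151, k)) = Mul(Rational(151, 9), k))
D = Add(2, Mul(Rational(1, 18), I, Pow(78414090, Rational(1, 2)))) (D = Add(2, Pow(Add(-242016, Mul(Rational(151, 9), Rational(-1, 6))), Rational(1, 2))) = Add(2, Pow(Add(-242016, Rational(-151, 54)), Rational(1, 2))) = Add(2, Pow(Rational(-13069015, 54), Rational(1, 2))) = Add(2, Mul(Rational(1, 18), I, Pow(78414090, Rational(1, 2)))) ≈ Add(2.0000, Mul(491.95, I)))
Pow(Add(Add(145773, Mul(-1, 31810)), D), Rational(1, 2)) = Pow(Add(Add(145773, Mul(-1, 31810)), Add(2, Mul(Rational(1, 18), I, Pow(78414090, Rational(1, 2))))), Rational(1, 2)) = Pow(Add(Add(145773, -31810), Add(2, Mul(Rational(1, 18), I, Pow(78414090, Rational(1, 2))))), Rational(1, 2)) = Pow(Add(113963, Add(2, Mul(Rational(1, 18), I, Pow(78414090, Rational(1, 2))))), Rational(1, 2)) = Pow(Add(113965, Mul(Rational(1, 18), I, Pow(78414090, Rational(1, 2)))), Rational(1, 2))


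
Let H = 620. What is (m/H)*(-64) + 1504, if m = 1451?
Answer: 209904/155 ≈ 1354.2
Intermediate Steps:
(m/H)*(-64) + 1504 = (1451/620)*(-64) + 1504 = -23216/155 + 1504 = 209904/155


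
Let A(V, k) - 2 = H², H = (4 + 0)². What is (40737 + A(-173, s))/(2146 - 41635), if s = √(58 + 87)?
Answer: -13665/13163 ≈ -1.0381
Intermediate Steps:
H = 16 (H = 4² = 16)
s = √145 ≈ 12.042
A(V, k) = 258 (A(V, k) = 2 + 16² = 2 + 256 = 258)
(40737 + A(-173, s))/(2146 - 41635) = (40737 + 258)/(2146 - 41635) = 40995/(-39489) = 40995*(-1/39489) = -13665/13163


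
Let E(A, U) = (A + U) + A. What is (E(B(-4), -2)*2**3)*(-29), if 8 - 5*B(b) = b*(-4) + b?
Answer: 4176/5 ≈ 835.20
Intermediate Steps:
B(b) = 8/5 + 3*b/5 (B(b) = 8/5 - (b*(-4) + b)/5 = 8/5 - (-4*b + b)/5 = 8/5 - (-3)*b/5 = 8/5 + 3*b/5)
E(A, U) = U + 2*A
(E(B(-4), -2)*2**3)*(-29) = ((-2 + 2*(8/5 + (3/5)*(-4)))*2**3)*(-29) = ((-2 + 2*(8/5 - 12/5))*8)*(-29) = ((-2 + 2*(-4/5))*8)*(-29) = ((-2 - 8/5)*8)*(-29) = -18/5*8*(-29) = -144/5*(-29) = 4176/5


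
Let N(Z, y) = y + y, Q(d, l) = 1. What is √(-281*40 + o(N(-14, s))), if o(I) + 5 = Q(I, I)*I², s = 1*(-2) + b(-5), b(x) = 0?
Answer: I*√11229 ≈ 105.97*I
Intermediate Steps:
s = -2 (s = 1*(-2) + 0 = -2 + 0 = -2)
N(Z, y) = 2*y
o(I) = -5 + I² (o(I) = -5 + 1*I² = -5 + I²)
√(-281*40 + o(N(-14, s))) = √(-281*40 + (-5 + (2*(-2))²)) = √(-11240 + (-5 + (-4)²)) = √(-11240 + (-5 + 16)) = √(-11240 + 11) = √(-11229) = I*√11229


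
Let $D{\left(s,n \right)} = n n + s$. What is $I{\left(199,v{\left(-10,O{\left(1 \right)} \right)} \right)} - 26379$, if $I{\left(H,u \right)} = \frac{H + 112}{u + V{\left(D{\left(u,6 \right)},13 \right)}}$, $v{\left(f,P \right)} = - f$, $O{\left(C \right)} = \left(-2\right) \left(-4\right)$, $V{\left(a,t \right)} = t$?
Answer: $- \frac{606406}{23} \approx -26365.0$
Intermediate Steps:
$D{\left(s,n \right)} = s + n^{2}$ ($D{\left(s,n \right)} = n^{2} + s = s + n^{2}$)
$O{\left(C \right)} = 8$
$I{\left(H,u \right)} = \frac{112 + H}{13 + u}$ ($I{\left(H,u \right)} = \frac{H + 112}{u + 13} = \frac{112 + H}{13 + u}$)
$I{\left(199,v{\left(-10,O{\left(1 \right)} \right)} \right)} - 26379 = \frac{112 + 199}{13 - -10} - 26379 = \frac{1}{13 + 10} \cdot 311 - 26379 = \frac{1}{23} \cdot 311 - 26379 = \frac{311}{23} - 26379 = - \frac{606406}{23}$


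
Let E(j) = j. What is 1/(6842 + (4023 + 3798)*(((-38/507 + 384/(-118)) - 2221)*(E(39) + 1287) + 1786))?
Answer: -767/17682230428610 ≈ -4.3377e-11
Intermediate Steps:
1/(6842 + (4023 + 3798)*(((-38/507 + 384/(-118)) - 2221)*(E(39) + 1287) + 1786)) = 1/(6842 + (4023 + 3798)*(((-38/507 + 384/(-118)) - 2221)*(39 + 1287) + 1786)) = 1/(6842 + 7821*(((-38*1/507 + 384*(-1/118)) - 2221)*1326 + 1786)) = 1/(6842 + 7821*(((-38/507 - 192/59) - 2221)*1326 + 1786)) = 1/(6842 + 7821*((-99586/29913 - 2221)*1326 + 1786)) = 1/(6842 + 7821*(-66536359/29913*1326 + 1786)) = 1/(6842 + 7821*(-2262236206/767 + 1786)) = 1/(6842 + 7821*(-2260866344/767)) = 1/(6842 - 17682235676424/767) = 1/(-17682230428610/767) = -767/17682230428610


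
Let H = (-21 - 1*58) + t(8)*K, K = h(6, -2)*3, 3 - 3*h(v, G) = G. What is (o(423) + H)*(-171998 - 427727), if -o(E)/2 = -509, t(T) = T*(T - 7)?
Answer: -587130775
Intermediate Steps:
h(v, G) = 1 - G/3
t(T) = T*(-7 + T)
K = 5 (K = (1 - ⅓*(-2))*3 = (1 + ⅔)*3 = (5/3)*3 = 5)
o(E) = 1018 (o(E) = -2*(-509) = 1018)
H = -39 (H = (-21 - 1*58) + (8*(-7 + 8))*5 = (-21 - 58) + (8*1)*5 = -79 + 8*5 = -79 + 40 = -39)
(o(423) + H)*(-171998 - 427727) = (1018 - 39)*(-171998 - 427727) = 979*(-599725) = -587130775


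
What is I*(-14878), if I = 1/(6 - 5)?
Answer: -14878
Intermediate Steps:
I = 1 (I = 1/1 = 1)
I*(-14878) = 1*(-14878) = -14878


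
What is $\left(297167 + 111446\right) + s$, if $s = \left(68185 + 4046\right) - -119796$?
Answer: $600640$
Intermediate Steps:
$s = 192027$ ($s = 72231 + 119796 = 192027$)
$\left(297167 + 111446\right) + s = \left(297167 + 111446\right) + 192027 = 408613 + 192027 = 600640$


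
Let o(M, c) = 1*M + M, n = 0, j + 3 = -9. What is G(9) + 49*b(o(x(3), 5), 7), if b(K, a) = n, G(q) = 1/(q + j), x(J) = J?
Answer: -⅓ ≈ -0.33333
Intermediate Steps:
j = -12 (j = -3 - 9 = -12)
G(q) = 1/(-12 + q) (G(q) = 1/(q - 12) = 1/(-12 + q))
o(M, c) = 2*M (o(M, c) = M + M = 2*M)
b(K, a) = 0
G(9) + 49*b(o(x(3), 5), 7) = 1/(-12 + 9) + 49*0 = 1/(-3) + 0 = -⅓ + 0 = -⅓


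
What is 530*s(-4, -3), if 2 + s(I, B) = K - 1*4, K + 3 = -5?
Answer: -7420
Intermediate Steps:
K = -8 (K = -3 - 5 = -8)
s(I, B) = -14 (s(I, B) = -2 + (-8 - 1*4) = -2 + (-8 - 4) = -2 - 12 = -14)
530*s(-4, -3) = 530*(-14) = -7420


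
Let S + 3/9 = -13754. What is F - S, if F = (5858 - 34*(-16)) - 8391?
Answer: 35296/3 ≈ 11765.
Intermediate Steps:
S = -41263/3 (S = -⅓ - 13754 = -41263/3 ≈ -13754.)
F = -1989 (F = (5858 + 544) - 8391 = 6402 - 8391 = -1989)
F - S = -1989 - 1*(-41263/3) = -1989 + 41263/3 = 35296/3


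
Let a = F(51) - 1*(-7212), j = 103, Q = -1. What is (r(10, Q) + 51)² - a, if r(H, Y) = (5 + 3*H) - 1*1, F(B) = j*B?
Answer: -5240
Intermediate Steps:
F(B) = 103*B
r(H, Y) = 4 + 3*H (r(H, Y) = (5 + 3*H) - 1 = 4 + 3*H)
a = 12465 (a = 103*51 - 1*(-7212) = 5253 + 7212 = 12465)
(r(10, Q) + 51)² - a = ((4 + 3*10) + 51)² - 1*12465 = ((4 + 30) + 51)² - 12465 = (34 + 51)² - 12465 = 85² - 12465 = 7225 - 12465 = -5240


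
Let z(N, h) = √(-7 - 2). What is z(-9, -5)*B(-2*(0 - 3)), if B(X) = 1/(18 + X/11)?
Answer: 11*I/68 ≈ 0.16176*I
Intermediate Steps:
z(N, h) = 3*I (z(N, h) = √(-9) = 3*I)
B(X) = 1/(18 + X/11) (B(X) = 1/(18 + X*(1/11)) = 1/(18 + X/11))
z(-9, -5)*B(-2*(0 - 3)) = (3*I)*(11/(198 - 2*(0 - 3))) = (3*I)*(11/(198 - 2*(-3))) = (3*I)*(11/(198 + 6)) = (3*I)*(11/204) = 11*I/68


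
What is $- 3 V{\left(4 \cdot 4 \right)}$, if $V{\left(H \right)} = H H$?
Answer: $-768$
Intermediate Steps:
$V{\left(H \right)} = H^{2}$
$- 3 V{\left(4 \cdot 4 \right)} = - 3 \left(4 \cdot 4\right)^{2} = - 3 \cdot 16^{2} = \left(-3\right) 256 = -768$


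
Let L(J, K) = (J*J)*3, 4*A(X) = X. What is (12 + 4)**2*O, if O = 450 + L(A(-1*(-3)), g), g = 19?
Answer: 115632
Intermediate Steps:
A(X) = X/4
L(J, K) = 3*J**2 (L(J, K) = J**2*3 = 3*J**2)
O = 7227/16 (O = 450 + 3*((-1*(-3))/4)**2 = 450 + 3*((1/4)*3)**2 = 450 + 3*(3/4)**2 = 450 + 3*(9/16) = 450 + 27/16 = 7227/16 ≈ 451.69)
(12 + 4)**2*O = (12 + 4)**2*(7227/16) = 16**2*(7227/16) = 256*(7227/16) = 115632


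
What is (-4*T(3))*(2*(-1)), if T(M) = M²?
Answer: 72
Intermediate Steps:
(-4*T(3))*(2*(-1)) = (-4*3²)*(2*(-1)) = -4*9*(-2) = -36*(-2) = 72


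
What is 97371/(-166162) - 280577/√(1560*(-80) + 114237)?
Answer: -97371/166162 + 280577*I*√10563/10563 ≈ -0.586 + 2730.0*I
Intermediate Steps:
97371/(-166162) - 280577/√(1560*(-80) + 114237) = 97371*(-1/166162) - 280577/√(-124800 + 114237) = -97371/166162 - 280577*(-I*√10563/10563) = -97371/166162 - (-280577)*I*√10563/10563 = -97371/166162 + 280577*I*√10563/10563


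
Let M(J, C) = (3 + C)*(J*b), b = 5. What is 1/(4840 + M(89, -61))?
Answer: -1/20970 ≈ -4.7687e-5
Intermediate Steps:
M(J, C) = 5*J*(3 + C) (M(J, C) = (3 + C)*(J*5) = (3 + C)*(5*J) = 5*J*(3 + C))
1/(4840 + M(89, -61)) = 1/(4840 + 5*89*(3 - 61)) = 1/(4840 + 5*89*(-58)) = 1/(4840 - 25810) = 1/(-20970) = -1/20970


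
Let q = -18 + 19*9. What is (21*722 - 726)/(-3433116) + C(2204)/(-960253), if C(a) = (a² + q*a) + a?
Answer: -1487989660335/274721661529 ≈ -5.4164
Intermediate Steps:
q = 153 (q = -18 + 171 = 153)
C(a) = a² + 154*a (C(a) = (a² + 153*a) + a = a² + 154*a)
(21*722 - 726)/(-3433116) + C(2204)/(-960253) = (21*722 - 726)/(-3433116) + (2204*(154 + 2204))/(-960253) = (15162 - 726)*(-1/3433116) + (2204*2358)*(-1/960253) = 14436*(-1/3433116) + 5197032*(-1/960253) = -1203/286093 - 5197032/960253 = -1487989660335/274721661529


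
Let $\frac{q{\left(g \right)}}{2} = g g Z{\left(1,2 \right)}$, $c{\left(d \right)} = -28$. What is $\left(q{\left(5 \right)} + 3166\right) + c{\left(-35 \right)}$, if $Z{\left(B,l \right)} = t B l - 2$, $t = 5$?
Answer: $3538$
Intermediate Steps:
$Z{\left(B,l \right)} = -2 + 5 B l$ ($Z{\left(B,l \right)} = 5 B l - 2 = -2 + 5 B l$)
$q{\left(g \right)} = 16 g^{2}$ ($q{\left(g \right)} = 2 g g \left(-2 + 5 \cdot 1 \cdot 2\right) = 2 g^{2} \left(-2 + 10\right) = 2 g^{2} \cdot 8 = 2 \cdot 8 g^{2} = 16 g^{2}$)
$\left(q{\left(5 \right)} + 3166\right) + c{\left(-35 \right)} = \left(16 \cdot 5^{2} + 3166\right) - 28 = \left(16 \cdot 25 + 3166\right) - 28 = \left(400 + 3166\right) - 28 = 3566 - 28 = 3538$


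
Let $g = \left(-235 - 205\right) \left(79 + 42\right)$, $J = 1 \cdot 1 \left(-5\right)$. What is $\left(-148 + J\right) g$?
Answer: $8145720$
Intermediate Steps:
$J = -5$ ($J = 1 \left(-5\right) = -5$)
$g = -53240$ ($g = \left(-440\right) 121 = -53240$)
$\left(-148 + J\right) g = \left(-148 - 5\right) \left(-53240\right) = \left(-153\right) \left(-53240\right) = 8145720$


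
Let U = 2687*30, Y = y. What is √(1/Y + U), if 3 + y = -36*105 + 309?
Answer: √108095107654/1158 ≈ 283.92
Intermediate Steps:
y = -3474 (y = -3 + (-36*105 + 309) = -3 + (-3780 + 309) = -3 - 3471 = -3474)
Y = -3474
U = 80610
√(1/Y + U) = √(1/(-3474) + 80610) = √(-1/3474 + 80610) = √(280039139/3474) = √108095107654/1158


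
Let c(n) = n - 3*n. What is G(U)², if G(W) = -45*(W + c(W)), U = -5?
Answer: 50625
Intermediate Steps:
c(n) = -2*n
G(W) = 45*W (G(W) = -45*(W - 2*W) = -(-45)*W = 45*W)
G(U)² = (45*(-5))² = (-225)² = 50625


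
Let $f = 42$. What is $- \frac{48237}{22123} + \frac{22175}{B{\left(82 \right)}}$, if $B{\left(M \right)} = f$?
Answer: $\frac{488551571}{929166} \approx 525.8$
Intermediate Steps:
$B{\left(M \right)} = 42$
$- \frac{48237}{22123} + \frac{22175}{B{\left(82 \right)}} = - \frac{48237}{22123} + \frac{22175}{42} = \frac{488551571}{929166}$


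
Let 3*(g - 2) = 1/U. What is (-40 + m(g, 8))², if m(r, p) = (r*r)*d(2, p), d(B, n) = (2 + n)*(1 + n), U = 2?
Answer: 585225/4 ≈ 1.4631e+5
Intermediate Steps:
d(B, n) = (1 + n)*(2 + n)
g = 13/6 (g = 2 + (1/2)/3 = 2 + (1*(½))/3 = 2 + (⅓)*(½) = 2 + ⅙ = 13/6 ≈ 2.1667)
m(r, p) = r²*(2 + p² + 3*p) (m(r, p) = (r*r)*(2 + p² + 3*p) = r²*(2 + p² + 3*p))
(-40 + m(g, 8))² = (-40 + (13/6)²*(2 + 8² + 3*8))² = (-40 + 169*(2 + 64 + 24)/36)² = (-40 + (169/36)*90)² = (-40 + 845/2)² = (765/2)² = 585225/4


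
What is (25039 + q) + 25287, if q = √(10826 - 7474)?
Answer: 50326 + 2*√838 ≈ 50384.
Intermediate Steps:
q = 2*√838 (q = √3352 = 2*√838 ≈ 57.896)
(25039 + q) + 25287 = (25039 + 2*√838) + 25287 = 50326 + 2*√838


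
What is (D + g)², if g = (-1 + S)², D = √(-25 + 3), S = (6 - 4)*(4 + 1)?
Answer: (81 + I*√22)² ≈ 6539.0 + 759.85*I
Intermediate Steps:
S = 10 (S = 2*5 = 10)
D = I*√22 (D = √(-22) = I*√22 ≈ 4.6904*I)
g = 81 (g = (-1 + 10)² = 9² = 81)
(D + g)² = (I*√22 + 81)² = (81 + I*√22)²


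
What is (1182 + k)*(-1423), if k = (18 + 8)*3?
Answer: -1792980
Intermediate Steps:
k = 78 (k = 26*3 = 78)
(1182 + k)*(-1423) = (1182 + 78)*(-1423) = 1260*(-1423) = -1792980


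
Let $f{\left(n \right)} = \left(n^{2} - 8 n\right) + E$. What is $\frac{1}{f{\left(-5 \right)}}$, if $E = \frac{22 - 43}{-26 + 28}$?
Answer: $\frac{2}{109} \approx 0.018349$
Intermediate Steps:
$E = - \frac{21}{2} \approx -10.5$
$f{\left(n \right)} = - \frac{21}{2} + n^{2} - 8 n$ ($f{\left(n \right)} = \left(n^{2} - 8 n\right) - \frac{21}{2} = - \frac{21}{2} + n^{2} - 8 n$)
$\frac{1}{f{\left(-5 \right)}} = \frac{1}{- \frac{21}{2} + \left(-5\right)^{2} - -40} = \frac{1}{- \frac{21}{2} + 25 + 40} = \frac{1}{\frac{109}{2}} = \frac{2}{109}$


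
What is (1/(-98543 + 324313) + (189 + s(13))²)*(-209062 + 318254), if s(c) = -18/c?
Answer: 73324761451548044/19077565 ≈ 3.8435e+9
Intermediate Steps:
(1/(-98543 + 324313) + (189 + s(13))²)*(-209062 + 318254) = (1/(-98543 + 324313) + (189 - 18/13)²)*(-209062 + 318254) = (1/225770 + (189 - 18*1/13)²)*109192 = (1/225770 + (189 - 18/13)²)*109192 = (1/225770 + (2439/13)²)*109192 = (1/225770 + 5948721/169)*109192 = (1343042740339/38155130)*109192 = 73324761451548044/19077565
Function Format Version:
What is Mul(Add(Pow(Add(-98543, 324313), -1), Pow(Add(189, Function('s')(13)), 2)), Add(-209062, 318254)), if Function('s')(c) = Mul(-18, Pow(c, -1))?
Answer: Rational(73324761451548044, 19077565) ≈ 3.8435e+9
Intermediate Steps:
Mul(Add(Pow(Add(-98543, 324313), -1), Pow(Add(189, Function('s')(13)), 2)), Add(-209062, 318254)) = Mul(Add(Pow(Add(-98543, 324313), -1), Pow(Add(189, Mul(-18, Pow(13, -1))), 2)), Add(-209062, 318254)) = Mul(Add(Pow(225770, -1), Pow(Add(189, Mul(-18, Rational(1, 13))), 2)), 109192) = Mul(Add(Rational(1, 225770), Pow(Add(189, Rational(-18, 13)), 2)), 109192) = Mul(Add(Rational(1, 225770), Pow(Rational(2439, 13), 2)), 109192) = Mul(Add(Rational(1, 225770), Rational(5948721, 169)), 109192) = Mul(Rational(1343042740339, 38155130), 109192) = Rational(73324761451548044, 19077565)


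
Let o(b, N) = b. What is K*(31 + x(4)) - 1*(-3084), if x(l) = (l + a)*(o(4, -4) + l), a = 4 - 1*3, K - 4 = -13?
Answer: 2445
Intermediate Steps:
K = -9 (K = 4 - 13 = -9)
a = 1 (a = 4 - 3 = 1)
x(l) = (1 + l)*(4 + l) (x(l) = (l + 1)*(4 + l) = (1 + l)*(4 + l))
K*(31 + x(4)) - 1*(-3084) = -9*(31 + (4 + 4**2 + 5*4)) - 1*(-3084) = -9*(31 + (4 + 16 + 20)) + 3084 = -9*(31 + 40) + 3084 = -9*71 + 3084 = -639 + 3084 = 2445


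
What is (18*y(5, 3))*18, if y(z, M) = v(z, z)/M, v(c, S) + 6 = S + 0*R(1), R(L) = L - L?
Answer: -108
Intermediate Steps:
R(L) = 0
v(c, S) = -6 + S (v(c, S) = -6 + (S + 0*0) = -6 + (S + 0) = -6 + S)
y(z, M) = (-6 + z)/M
(18*y(5, 3))*18 = (18*((-6 + 5)/3))*18 = (18*((1/3)*(-1)))*18 = (18*(-1/3))*18 = -6*18 = -108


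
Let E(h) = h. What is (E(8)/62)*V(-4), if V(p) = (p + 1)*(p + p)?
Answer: 96/31 ≈ 3.0968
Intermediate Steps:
V(p) = 2*p*(1 + p) (V(p) = (1 + p)*(2*p) = 2*p*(1 + p))
(E(8)/62)*V(-4) = (8/62)*(2*(-4)*(1 - 4)) = (8*(1/62))*(2*(-4)*(-3)) = (4/31)*24 = 96/31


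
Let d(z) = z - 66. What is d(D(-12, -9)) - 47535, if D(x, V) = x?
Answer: -47613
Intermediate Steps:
d(z) = -66 + z
d(D(-12, -9)) - 47535 = (-66 - 12) - 47535 = -78 - 47535 = -47613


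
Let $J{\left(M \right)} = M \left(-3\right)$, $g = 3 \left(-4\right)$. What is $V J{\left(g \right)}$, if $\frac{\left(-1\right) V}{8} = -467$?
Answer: $134496$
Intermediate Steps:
$g = -12$
$J{\left(M \right)} = - 3 M$
$V = 3736$ ($V = \left(-8\right) \left(-467\right) = 3736$)
$V J{\left(g \right)} = 3736 \left(\left(-3\right) \left(-12\right)\right) = 3736 \cdot 36 = 134496$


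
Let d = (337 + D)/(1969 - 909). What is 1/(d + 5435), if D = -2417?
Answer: 53/287951 ≈ 0.00018406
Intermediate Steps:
d = -104/53 (d = (337 - 2417)/(1969 - 909) = -2080/1060 = -2080*1/1060 = -104/53 ≈ -1.9623)
1/(d + 5435) = 1/(-104/53 + 5435) = 1/(287951/53) = 53/287951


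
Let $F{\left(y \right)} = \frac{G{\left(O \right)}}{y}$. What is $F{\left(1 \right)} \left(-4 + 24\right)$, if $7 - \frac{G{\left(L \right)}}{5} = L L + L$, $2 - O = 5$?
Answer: $100$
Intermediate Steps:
$O = -3$ ($O = 2 - 5 = -3$)
$G{\left(L \right)} = 35 - 5 L - 5 L^{2}$ ($G{\left(L \right)} = 35 - 5 \left(L L + L\right) = 35 - 5 \left(L^{2} + L\right) = 35 - 5 \left(L + L^{2}\right) = 35 - \left(5 L + 5 L^{2}\right) = 35 - 5 L - 5 L^{2}$)
$F{\left(y \right)} = \frac{5}{y}$ ($F{\left(y \right)} = \frac{35 - -15 - 5 \left(-3\right)^{2}}{y} = \frac{35 + 15 - 45}{y} = \frac{5}{y}$)
$F{\left(1 \right)} \left(-4 + 24\right) = \frac{5}{1} \left(-4 + 24\right) = 5 \cdot 1 \cdot 20 = 5 \cdot 20 = 100$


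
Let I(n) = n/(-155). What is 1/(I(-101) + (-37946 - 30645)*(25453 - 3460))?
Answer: -155/233820888664 ≈ -6.6290e-10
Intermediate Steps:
I(n) = -n/155 (I(n) = n*(-1/155) = -n/155)
1/(I(-101) + (-37946 - 30645)*(25453 - 3460)) = 1/(-1/155*(-101) + (-37946 - 30645)*(25453 - 3460)) = 1/(101/155 - 68591*21993) = 1/(101/155 - 1508521863) = 1/(-233820888664/155) = -155/233820888664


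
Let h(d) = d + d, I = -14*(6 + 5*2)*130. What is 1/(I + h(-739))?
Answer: -1/30598 ≈ -3.2682e-5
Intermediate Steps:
I = -29120 (I = -14*(6 + 10)*130 = -14*16*130 = -224*130 = -29120)
h(d) = 2*d
1/(I + h(-739)) = 1/(-29120 + 2*(-739)) = 1/(-29120 - 1478) = 1/(-30598) = -1/30598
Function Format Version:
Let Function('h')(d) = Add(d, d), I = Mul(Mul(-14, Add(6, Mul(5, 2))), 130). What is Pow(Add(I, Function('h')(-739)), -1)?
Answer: Rational(-1, 30598) ≈ -3.2682e-5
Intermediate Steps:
I = -29120 (I = Mul(Mul(-14, Add(6, 10)), 130) = Mul(Mul(-14, 16), 130) = Mul(-224, 130) = -29120)
Function('h')(d) = Mul(2, d)
Pow(Add(I, Function('h')(-739)), -1) = Pow(Add(-29120, Mul(2, -739)), -1) = Pow(Add(-29120, -1478), -1) = Pow(-30598, -1) = Rational(-1, 30598)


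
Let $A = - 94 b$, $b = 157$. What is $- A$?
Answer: $14758$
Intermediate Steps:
$A = -14758$ ($A = \left(-94\right) 157 = -14758$)
$- A = \left(-1\right) \left(-14758\right) = 14758$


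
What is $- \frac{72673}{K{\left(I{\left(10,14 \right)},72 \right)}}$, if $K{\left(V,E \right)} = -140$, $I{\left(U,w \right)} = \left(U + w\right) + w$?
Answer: $\frac{72673}{140} \approx 519.09$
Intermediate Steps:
$I{\left(U,w \right)} = U + 2 w$
$- \frac{72673}{K{\left(I{\left(10,14 \right)},72 \right)}} = - \frac{72673}{-140} = \left(-72673\right) \left(- \frac{1}{140}\right) = \frac{72673}{140}$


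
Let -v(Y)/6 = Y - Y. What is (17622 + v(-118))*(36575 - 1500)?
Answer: 618091650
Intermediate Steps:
v(Y) = 0 (v(Y) = -6*(Y - Y) = -6*0 = 0)
(17622 + v(-118))*(36575 - 1500) = (17622 + 0)*(36575 - 1500) = 17622*35075 = 618091650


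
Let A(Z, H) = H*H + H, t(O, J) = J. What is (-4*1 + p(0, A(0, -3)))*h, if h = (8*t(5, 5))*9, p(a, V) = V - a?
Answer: 720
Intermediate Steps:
A(Z, H) = H + H**2 (A(Z, H) = H**2 + H = H + H**2)
h = 360 (h = (8*5)*9 = 40*9 = 360)
(-4*1 + p(0, A(0, -3)))*h = (-4*1 + (-3*(1 - 3) - 1*0))*360 = (-4 + (-3*(-2) + 0))*360 = (-4 + (6 + 0))*360 = (-4 + 6)*360 = 2*360 = 720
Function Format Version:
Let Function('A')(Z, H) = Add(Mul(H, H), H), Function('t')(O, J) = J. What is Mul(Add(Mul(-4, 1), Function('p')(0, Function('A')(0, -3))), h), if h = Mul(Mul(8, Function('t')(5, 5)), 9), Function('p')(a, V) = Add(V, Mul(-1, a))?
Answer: 720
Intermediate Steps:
Function('A')(Z, H) = Add(H, Pow(H, 2)) (Function('A')(Z, H) = Add(Pow(H, 2), H) = Add(H, Pow(H, 2)))
h = 360 (h = Mul(Mul(8, 5), 9) = Mul(40, 9) = 360)
Mul(Add(Mul(-4, 1), Function('p')(0, Function('A')(0, -3))), h) = Mul(Add(Mul(-4, 1), Add(Mul(-3, Add(1, -3)), Mul(-1, 0))), 360) = Mul(Add(-4, Add(Mul(-3, -2), 0)), 360) = Mul(Add(-4, Add(6, 0)), 360) = Mul(Add(-4, 6), 360) = Mul(2, 360) = 720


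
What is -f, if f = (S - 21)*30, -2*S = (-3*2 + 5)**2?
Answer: 645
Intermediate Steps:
S = -1/2 (S = -(-3*2 + 5)**2/2 = -(-6 + 5)**2/2 = -1/2*(-1)**2 = -1/2*1 = -1/2 ≈ -0.50000)
f = -645 (f = (-1/2 - 21)*30 = -43/2*30 = -645)
-f = -1*(-645) = 645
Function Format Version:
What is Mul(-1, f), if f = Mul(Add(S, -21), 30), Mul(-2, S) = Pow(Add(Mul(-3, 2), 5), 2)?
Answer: 645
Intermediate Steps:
S = Rational(-1, 2) (S = Mul(Rational(-1, 2), Pow(Add(Mul(-3, 2), 5), 2)) = Mul(Rational(-1, 2), Pow(Add(-6, 5), 2)) = Mul(Rational(-1, 2), Pow(-1, 2)) = Mul(Rational(-1, 2), 1) = Rational(-1, 2) ≈ -0.50000)
f = -645 (f = Mul(Add(Rational(-1, 2), -21), 30) = Mul(Rational(-43, 2), 30) = -645)
Mul(-1, f) = Mul(-1, -645) = 645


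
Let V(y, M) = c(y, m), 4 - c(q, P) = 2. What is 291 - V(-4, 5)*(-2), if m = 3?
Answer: 295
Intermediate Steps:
c(q, P) = 2 (c(q, P) = 4 - 1*2 = 4 - 2 = 2)
V(y, M) = 2
291 - V(-4, 5)*(-2) = 291 - 2*(-2) = 291 - 1*(-4) = 291 + 4 = 295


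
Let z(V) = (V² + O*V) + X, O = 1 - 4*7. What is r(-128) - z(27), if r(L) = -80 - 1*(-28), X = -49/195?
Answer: -10091/195 ≈ -51.749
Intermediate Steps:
X = -49/195 (X = -49*1/195 = -49/195 ≈ -0.25128)
O = -27 (O = 1 - 28 = -27)
z(V) = -49/195 + V² - 27*V (z(V) = (V² - 27*V) - 49/195 = -49/195 + V² - 27*V)
r(L) = -52 (r(L) = -80 + 28 = -52)
r(-128) - z(27) = -52 - (-49/195 + 27² - 27*27) = -52 - (-49/195 + 729 - 729) = -52 - 1*(-49/195) = -52 + 49/195 = -10091/195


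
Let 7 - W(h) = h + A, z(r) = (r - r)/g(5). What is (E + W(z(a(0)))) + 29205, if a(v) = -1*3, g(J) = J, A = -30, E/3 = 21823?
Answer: 94711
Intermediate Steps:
E = 65469 (E = 3*21823 = 65469)
a(v) = -3
z(r) = 0 (z(r) = (r - r)/5 = 0*(1/5) = 0)
W(h) = 37 - h (W(h) = 7 - (h - 30) = 7 - (-30 + h) = 7 + (30 - h) = 37 - h)
(E + W(z(a(0)))) + 29205 = (65469 + (37 - 1*0)) + 29205 = (65469 + (37 + 0)) + 29205 = (65469 + 37) + 29205 = 65506 + 29205 = 94711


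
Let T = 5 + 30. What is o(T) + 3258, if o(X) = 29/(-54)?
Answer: 175903/54 ≈ 3257.5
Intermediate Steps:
T = 35
o(X) = -29/54 (o(X) = 29*(-1/54) = -29/54)
o(T) + 3258 = -29/54 + 3258 = 175903/54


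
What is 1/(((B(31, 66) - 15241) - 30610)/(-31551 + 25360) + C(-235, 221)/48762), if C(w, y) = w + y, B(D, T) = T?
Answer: 21563253/159462964 ≈ 0.13522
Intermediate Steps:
1/(((B(31, 66) - 15241) - 30610)/(-31551 + 25360) + C(-235, 221)/48762) = 1/(((66 - 15241) - 30610)/(-31551 + 25360) + (-235 + 221)/48762) = 1/((-15175 - 30610)/(-6191) - 14*1/48762) = 1/(-45785*(-1/6191) - 1/3483) = 1/(45785/6191 - 1/3483) = 1/(159462964/21563253) = 21563253/159462964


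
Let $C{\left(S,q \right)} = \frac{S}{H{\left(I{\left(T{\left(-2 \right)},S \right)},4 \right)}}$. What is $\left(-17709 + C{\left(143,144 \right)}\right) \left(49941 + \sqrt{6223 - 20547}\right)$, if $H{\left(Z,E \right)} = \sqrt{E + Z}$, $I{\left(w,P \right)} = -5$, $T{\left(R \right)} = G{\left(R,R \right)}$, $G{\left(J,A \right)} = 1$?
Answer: $-884405169 - 7141563 i + \sqrt{3581} \left(286 - 35418 i\right) \approx -8.8439 \cdot 10^{8} - 9.261 \cdot 10^{6} i$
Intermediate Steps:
$T{\left(R \right)} = 1$
$C{\left(S,q \right)} = - i S$ ($C{\left(S,q \right)} = \frac{S}{\sqrt{4 - 5}} = \frac{S}{\sqrt{-1}} = \frac{S}{i} = S \left(- i\right) = - i S$)
$\left(-17709 + C{\left(143,144 \right)}\right) \left(49941 + \sqrt{6223 - 20547}\right) = \left(-17709 - i 143\right) \left(49941 + \sqrt{6223 - 20547}\right) = \left(-17709 - 143 i\right) \left(49941 + \sqrt{-14324}\right) = \left(-17709 - 143 i\right) \left(49941 + 2 i \sqrt{3581}\right)$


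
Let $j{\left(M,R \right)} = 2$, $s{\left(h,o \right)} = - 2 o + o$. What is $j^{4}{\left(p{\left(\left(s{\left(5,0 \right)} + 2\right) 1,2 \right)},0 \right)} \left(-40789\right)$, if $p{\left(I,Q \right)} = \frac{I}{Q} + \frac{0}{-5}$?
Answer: $-652624$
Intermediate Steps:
$s{\left(h,o \right)} = - o$
$p{\left(I,Q \right)} = \frac{I}{Q}$ ($p{\left(I,Q \right)} = \frac{I}{Q} + 0 \left(- \frac{1}{5}\right) = \frac{I}{Q} + 0 = \frac{I}{Q}$)
$j^{4}{\left(p{\left(\left(s{\left(5,0 \right)} + 2\right) 1,2 \right)},0 \right)} \left(-40789\right) = 2^{4} \left(-40789\right) = 16 \left(-40789\right) = -652624$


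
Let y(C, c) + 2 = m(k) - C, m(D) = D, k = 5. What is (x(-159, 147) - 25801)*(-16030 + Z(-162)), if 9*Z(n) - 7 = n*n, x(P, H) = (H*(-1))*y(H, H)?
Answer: 546782027/9 ≈ 6.0754e+7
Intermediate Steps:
y(C, c) = 3 - C (y(C, c) = -2 + (5 - C) = 3 - C)
x(P, H) = -H*(3 - H) (x(P, H) = (H*(-1))*(3 - H) = (-H)*(3 - H) = -H*(3 - H))
Z(n) = 7/9 + n²/9 (Z(n) = 7/9 + (n*n)/9 = 7/9 + n²/9)
(x(-159, 147) - 25801)*(-16030 + Z(-162)) = (147*(-3 + 147) - 25801)*(-16030 + (7/9 + (⅑)*(-162)²)) = (147*144 - 25801)*(-16030 + (7/9 + (⅑)*26244)) = (21168 - 25801)*(-16030 + (7/9 + 2916)) = -4633*(-16030 + 26251/9) = -4633*(-118019/9) = 546782027/9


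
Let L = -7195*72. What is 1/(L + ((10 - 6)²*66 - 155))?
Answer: -1/517139 ≈ -1.9337e-6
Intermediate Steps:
L = -518040
1/(L + ((10 - 6)²*66 - 155)) = 1/(-518040 + ((10 - 6)²*66 - 155)) = 1/(-518040 + (4²*66 - 155)) = 1/(-518040 + (16*66 - 155)) = 1/(-518040 + (1056 - 155)) = 1/(-518040 + 901) = 1/(-517139) = -1/517139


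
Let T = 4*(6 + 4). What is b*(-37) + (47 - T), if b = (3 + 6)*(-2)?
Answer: 673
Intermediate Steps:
T = 40 (T = 4*10 = 40)
b = -18 (b = 9*(-2) = -18)
b*(-37) + (47 - T) = -18*(-37) + (47 - 1*40) = 666 + (47 - 40) = 666 + 7 = 673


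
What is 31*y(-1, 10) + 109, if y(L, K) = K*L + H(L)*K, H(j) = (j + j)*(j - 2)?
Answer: 1659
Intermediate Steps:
H(j) = 2*j*(-2 + j) (H(j) = (2*j)*(-2 + j) = 2*j*(-2 + j))
y(L, K) = K*L + 2*K*L*(-2 + L) (y(L, K) = K*L + (2*L*(-2 + L))*K = K*L + 2*K*L*(-2 + L))
31*y(-1, 10) + 109 = 31*(10*(-1)*(-3 + 2*(-1))) + 109 = 31*(10*(-1)*(-3 - 2)) + 109 = 31*(10*(-1)*(-5)) + 109 = 31*50 + 109 = 1550 + 109 = 1659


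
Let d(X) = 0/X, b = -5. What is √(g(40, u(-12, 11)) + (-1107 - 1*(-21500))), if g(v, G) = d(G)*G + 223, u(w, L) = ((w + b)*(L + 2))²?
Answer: 2*√5154 ≈ 143.58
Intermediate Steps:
d(X) = 0
u(w, L) = (-5 + w)²*(2 + L)² (u(w, L) = ((w - 5)*(L + 2))² = ((-5 + w)*(2 + L))² = (-5 + w)²*(2 + L)²)
g(v, G) = 223 (g(v, G) = 0*G + 223 = 0 + 223 = 223)
√(g(40, u(-12, 11)) + (-1107 - 1*(-21500))) = √(223 + (-1107 - 1*(-21500))) = √(223 + (-1107 + 21500)) = √(223 + 20393) = √20616 = 2*√5154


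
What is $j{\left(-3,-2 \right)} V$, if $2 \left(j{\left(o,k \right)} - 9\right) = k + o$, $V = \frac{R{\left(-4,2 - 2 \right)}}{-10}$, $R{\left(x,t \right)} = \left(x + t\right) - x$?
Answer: $0$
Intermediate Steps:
$R{\left(x,t \right)} = t$ ($R{\left(x,t \right)} = \left(t + x\right) - x = t$)
$V = 0$ ($V = \frac{2 - 2}{-10} = 0 \left(- \frac{1}{10}\right) = 0$)
$j{\left(o,k \right)} = 9 + \frac{k}{2} + \frac{o}{2}$ ($j{\left(o,k \right)} = 9 + \frac{k + o}{2} = 9 + \left(\frac{k}{2} + \frac{o}{2}\right) = 9 + \frac{k}{2} + \frac{o}{2}$)
$j{\left(-3,-2 \right)} V = \left(9 + \frac{1}{2} \left(-2\right) + \frac{1}{2} \left(-3\right)\right) 0 = \left(9 - 1 - \frac{3}{2}\right) 0 = \frac{13}{2} \cdot 0 = 0$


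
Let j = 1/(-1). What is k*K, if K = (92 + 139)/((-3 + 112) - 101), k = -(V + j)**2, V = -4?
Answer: -5775/8 ≈ -721.88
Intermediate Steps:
j = -1
k = -25 (k = -(-4 - 1)**2 = -1*(-5)**2 = -1*25 = -25)
K = 231/8 (K = 231/(109 - 101) = 231/8 ≈ 28.875)
k*K = -25*231/8 = -5775/8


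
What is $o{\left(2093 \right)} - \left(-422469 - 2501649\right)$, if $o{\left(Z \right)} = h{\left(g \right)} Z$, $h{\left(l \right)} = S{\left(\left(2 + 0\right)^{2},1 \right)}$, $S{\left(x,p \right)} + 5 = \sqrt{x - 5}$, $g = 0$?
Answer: $2913653 + 2093 i \approx 2.9137 \cdot 10^{6} + 2093.0 i$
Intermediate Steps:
$S{\left(x,p \right)} = -5 + \sqrt{-5 + x}$ ($S{\left(x,p \right)} = -5 + \sqrt{x - 5} = -5 + \sqrt{-5 + x}$)
$h{\left(l \right)} = -5 + i$ ($h{\left(l \right)} = -5 + \sqrt{-5 + \left(2 + 0\right)^{2}} = -5 + \sqrt{-5 + 2^{2}} = -5 + \sqrt{-5 + 4} = -5 + \sqrt{-1} = -5 + i$)
$o{\left(Z \right)} = Z \left(-5 + i\right)$ ($o{\left(Z \right)} = \left(-5 + i\right) Z = Z \left(-5 + i\right)$)
$o{\left(2093 \right)} - \left(-422469 - 2501649\right) = 2093 \left(-5 + i\right) - \left(-422469 - 2501649\right) = \left(-10465 + 2093 i\right) - \left(-422469 - 2501649\right) = \left(-10465 + 2093 i\right) - -2924118 = \left(-10465 + 2093 i\right) + 2924118 = 2913653 + 2093 i$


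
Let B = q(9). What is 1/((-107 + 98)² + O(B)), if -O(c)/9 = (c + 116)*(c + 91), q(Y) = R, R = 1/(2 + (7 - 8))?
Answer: -1/96795 ≈ -1.0331e-5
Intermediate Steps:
R = 1 (R = 1/(2 - 1) = 1/1 = 1)
q(Y) = 1
B = 1
O(c) = -9*(91 + c)*(116 + c) (O(c) = -9*(c + 116)*(c + 91) = -9*(116 + c)*(91 + c) = -9*(91 + c)*(116 + c))
1/((-107 + 98)² + O(B)) = 1/((-107 + 98)² + (-95004 - 1863*1 - 9*1²)) = 1/((-9)² + (-95004 - 1863 - 9*1)) = 1/(81 + (-95004 - 1863 - 9)) = 1/(81 - 96876) = 1/(-96795) = -1/96795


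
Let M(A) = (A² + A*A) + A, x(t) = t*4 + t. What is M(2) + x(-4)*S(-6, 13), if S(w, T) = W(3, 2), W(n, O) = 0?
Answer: 10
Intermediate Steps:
x(t) = 5*t (x(t) = 4*t + t = 5*t)
M(A) = A + 2*A² (M(A) = (A² + A²) + A = 2*A² + A = A + 2*A²)
S(w, T) = 0
M(2) + x(-4)*S(-6, 13) = 2*(1 + 2*2) + (5*(-4))*0 = 2*(1 + 4) - 20*0 = 2*5 + 0 = 10 + 0 = 10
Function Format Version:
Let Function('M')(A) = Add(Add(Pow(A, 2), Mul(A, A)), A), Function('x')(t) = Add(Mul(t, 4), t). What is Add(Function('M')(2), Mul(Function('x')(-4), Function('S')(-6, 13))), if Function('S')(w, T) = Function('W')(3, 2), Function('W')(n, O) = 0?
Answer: 10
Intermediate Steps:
Function('x')(t) = Mul(5, t) (Function('x')(t) = Add(Mul(4, t), t) = Mul(5, t))
Function('M')(A) = Add(A, Mul(2, Pow(A, 2))) (Function('M')(A) = Add(Add(Pow(A, 2), Pow(A, 2)), A) = Add(Mul(2, Pow(A, 2)), A) = Add(A, Mul(2, Pow(A, 2))))
Function('S')(w, T) = 0
Add(Function('M')(2), Mul(Function('x')(-4), Function('S')(-6, 13))) = Add(Mul(2, Add(1, Mul(2, 2))), Mul(Mul(5, -4), 0)) = Add(Mul(2, Add(1, 4)), Mul(-20, 0)) = Add(Mul(2, 5), 0) = Add(10, 0) = 10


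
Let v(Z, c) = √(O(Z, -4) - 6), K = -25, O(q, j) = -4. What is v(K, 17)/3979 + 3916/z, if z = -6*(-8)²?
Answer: -979/96 + I*√10/3979 ≈ -10.198 + 0.00079474*I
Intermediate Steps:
v(Z, c) = I*√10 (v(Z, c) = √(-4 - 6) = √(-10) = I*√10)
z = -384 (z = -6*64 = -384)
v(K, 17)/3979 + 3916/z = (I*√10)/3979 + 3916/(-384) = (I*√10)*(1/3979) + 3916*(-1/384) = I*√10/3979 - 979/96 = -979/96 + I*√10/3979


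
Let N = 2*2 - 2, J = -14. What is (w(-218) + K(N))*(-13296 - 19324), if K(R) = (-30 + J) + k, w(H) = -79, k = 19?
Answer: 3392480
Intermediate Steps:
N = 2 (N = 4 - 2 = 2)
K(R) = -25 (K(R) = (-30 - 14) + 19 = -44 + 19 = -25)
(w(-218) + K(N))*(-13296 - 19324) = (-79 - 25)*(-13296 - 19324) = -104*(-32620) = 3392480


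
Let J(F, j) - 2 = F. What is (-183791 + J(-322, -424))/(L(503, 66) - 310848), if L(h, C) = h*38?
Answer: 184111/291734 ≈ 0.63109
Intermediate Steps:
J(F, j) = 2 + F
L(h, C) = 38*h
(-183791 + J(-322, -424))/(L(503, 66) - 310848) = (-183791 + (2 - 322))/(38*503 - 310848) = (-183791 - 320)/(19114 - 310848) = -184111/(-291734) = -184111*(-1/291734) = 184111/291734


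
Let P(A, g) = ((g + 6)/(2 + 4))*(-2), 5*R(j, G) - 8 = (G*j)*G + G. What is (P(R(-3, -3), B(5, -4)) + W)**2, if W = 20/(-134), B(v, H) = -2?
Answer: 88804/40401 ≈ 2.1981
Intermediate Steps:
R(j, G) = 8/5 + G/5 + j*G**2/5 (R(j, G) = 8/5 + ((G*j)*G + G)/5 = 8/5 + (j*G**2 + G)/5 = 8/5 + (G + j*G**2)/5 = 8/5 + (G/5 + j*G**2/5) = 8/5 + G/5 + j*G**2/5)
W = -10/67 (W = 20*(-1/134) = -10/67 ≈ -0.14925)
P(A, g) = -2 - g/3 (P(A, g) = ((6 + g)/6)*(-2) = ((6 + g)*(1/6))*(-2) = (1 + g/6)*(-2) = -2 - g/3)
(P(R(-3, -3), B(5, -4)) + W)**2 = ((-2 - 1/3*(-2)) - 10/67)**2 = ((-2 + 2/3) - 10/67)**2 = (-4/3 - 10/67)**2 = (-298/201)**2 = 88804/40401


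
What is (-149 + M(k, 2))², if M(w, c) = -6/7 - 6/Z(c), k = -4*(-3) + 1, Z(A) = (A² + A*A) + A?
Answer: 27730756/1225 ≈ 22637.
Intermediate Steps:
Z(A) = A + 2*A² (Z(A) = (A² + A²) + A = 2*A² + A = A + 2*A²)
k = 13 (k = 12 + 1 = 13)
M(w, c) = -6/7 - 6/(c*(1 + 2*c)) (M(w, c) = -6/7 - 6*1/(c*(1 + 2*c)) = -6*⅐ - 6/(c*(1 + 2*c)) = -6/7 - 6/(c*(1 + 2*c)))
(-149 + M(k, 2))² = (-149 + (6/7)*(-7 - 1*2*(1 + 2*2))/(2*(1 + 2*2)))² = (-149 + (6/7)*(½)*(-7 - 1*2*(1 + 4))/(1 + 4))² = (-149 + (6/7)*(½)*(-7 - 1*2*5)/5)² = (-149 + (6/7)*(½)*(⅕)*(-7 - 10))² = (-149 + (6/7)*(½)*(⅕)*(-17))² = (-149 - 51/35)² = (-5266/35)² = 27730756/1225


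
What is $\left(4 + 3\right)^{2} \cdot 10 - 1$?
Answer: $489$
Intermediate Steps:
$\left(4 + 3\right)^{2} \cdot 10 - 1 = 7^{2} \cdot 10 - 1 = 49 \cdot 10 - 1 = 490 - 1 = 489$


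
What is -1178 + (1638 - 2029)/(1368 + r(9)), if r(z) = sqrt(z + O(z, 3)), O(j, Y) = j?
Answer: -122502842/103967 + 391*sqrt(2)/623802 ≈ -1178.3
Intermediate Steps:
r(z) = sqrt(2)*sqrt(z) (r(z) = sqrt(z + z) = sqrt(2*z) = sqrt(2)*sqrt(z))
-1178 + (1638 - 2029)/(1368 + r(9)) = -1178 + (1638 - 2029)/(1368 + sqrt(2)*sqrt(9)) = -1178 - 391/(1368 + sqrt(2)*3) = -1178 - 391/(1368 + 3*sqrt(2))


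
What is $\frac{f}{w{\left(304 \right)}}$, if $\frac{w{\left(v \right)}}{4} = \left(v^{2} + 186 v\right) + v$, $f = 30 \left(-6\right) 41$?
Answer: $- \frac{1845}{149264} \approx -0.012361$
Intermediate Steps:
$f = -7380$ ($f = \left(-180\right) 41 = -7380$)
$w{\left(v \right)} = 4 v^{2} + 748 v$ ($w{\left(v \right)} = 4 \left(\left(v^{2} + 186 v\right) + v\right) = 4 \left(v^{2} + 187 v\right) = 4 v^{2} + 748 v$)
$\frac{f}{w{\left(304 \right)}} = - \frac{7380}{4 \cdot 304 \left(187 + 304\right)} = - \frac{7380}{4 \cdot 304 \cdot 491} = - \frac{7380}{597056} = \left(-7380\right) \frac{1}{597056} = - \frac{1845}{149264}$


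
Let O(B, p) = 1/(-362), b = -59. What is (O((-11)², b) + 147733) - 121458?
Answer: 9511549/362 ≈ 26275.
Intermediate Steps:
O(B, p) = -1/362
(O((-11)², b) + 147733) - 121458 = (-1/362 + 147733) - 121458 = 53479345/362 - 121458 = 9511549/362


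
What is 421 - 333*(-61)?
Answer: 20734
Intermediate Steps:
421 - 333*(-61) = 421 + 20313 = 20734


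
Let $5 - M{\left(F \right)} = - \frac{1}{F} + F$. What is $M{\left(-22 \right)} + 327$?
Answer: $\frac{7787}{22} \approx 353.95$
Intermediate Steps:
$M{\left(F \right)} = 5 + \frac{1}{F} - F$ ($M{\left(F \right)} = 5 - \left(- \frac{1}{F} + F\right) = 5 - \left(F - \frac{1}{F}\right) = 5 + \frac{1}{F} - F$)
$M{\left(-22 \right)} + 327 = \left(5 + \frac{1}{-22} - -22\right) + 327 = \left(5 - \frac{1}{22} + 22\right) + 327 = \frac{593}{22} + 327 = \frac{7787}{22}$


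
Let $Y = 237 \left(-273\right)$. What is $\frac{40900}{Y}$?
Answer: $- \frac{40900}{64701} \approx -0.63214$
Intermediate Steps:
$Y = -64701$
$\frac{40900}{Y} = \frac{40900}{-64701} = 40900 \left(- \frac{1}{64701}\right) = - \frac{40900}{64701}$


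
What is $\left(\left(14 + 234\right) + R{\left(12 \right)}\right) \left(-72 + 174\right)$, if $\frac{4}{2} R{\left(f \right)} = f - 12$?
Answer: $25296$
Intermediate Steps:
$R{\left(f \right)} = -6 + \frac{f}{2}$ ($R{\left(f \right)} = \frac{f - 12}{2} = \frac{-12 + f}{2} = -6 + \frac{f}{2}$)
$\left(\left(14 + 234\right) + R{\left(12 \right)}\right) \left(-72 + 174\right) = \left(\left(14 + 234\right) + \left(-6 + \frac{1}{2} \cdot 12\right)\right) \left(-72 + 174\right) = \left(248 + \left(-6 + 6\right)\right) 102 = \left(248 + 0\right) 102 = 248 \cdot 102 = 25296$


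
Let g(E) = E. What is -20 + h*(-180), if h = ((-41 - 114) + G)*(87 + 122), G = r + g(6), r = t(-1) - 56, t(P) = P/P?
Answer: 7674460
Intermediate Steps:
t(P) = 1
r = -55 (r = 1 - 56 = -55)
G = -49 (G = -55 + 6 = -49)
h = -42636 (h = ((-41 - 114) - 49)*(87 + 122) = (-155 - 49)*209 = -204*209 = -42636)
-20 + h*(-180) = -20 - 42636*(-180) = -20 + 7674480 = 7674460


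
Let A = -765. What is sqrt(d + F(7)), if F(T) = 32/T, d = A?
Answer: I*sqrt(37261)/7 ≈ 27.576*I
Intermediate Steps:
d = -765
sqrt(d + F(7)) = sqrt(-765 + 32/7) = sqrt(-5323/7) = I*sqrt(37261)/7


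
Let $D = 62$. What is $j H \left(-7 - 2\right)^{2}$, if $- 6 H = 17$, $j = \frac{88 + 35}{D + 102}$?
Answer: $- \frac{1377}{8} \approx -172.13$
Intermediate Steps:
$j = \frac{3}{4}$ ($j = \frac{88 + 35}{62 + 102} = \frac{123}{164} = 123 \cdot \frac{1}{164} = \frac{3}{4} \approx 0.75$)
$H = - \frac{17}{6}$ ($H = \left(- \frac{1}{6}\right) 17 = - \frac{17}{6} \approx -2.8333$)
$j H \left(-7 - 2\right)^{2} = \frac{3}{4} \left(- \frac{17}{6}\right) \left(-7 - 2\right)^{2} = - \frac{17 \left(-9\right)^{2}}{8} = \left(- \frac{17}{8}\right) 81 = - \frac{1377}{8}$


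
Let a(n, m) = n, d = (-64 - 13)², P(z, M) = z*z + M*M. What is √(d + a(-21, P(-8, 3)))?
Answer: 2*√1477 ≈ 76.864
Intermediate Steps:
P(z, M) = M² + z² (P(z, M) = z² + M² = M² + z²)
d = 5929 (d = (-77)² = 5929)
√(d + a(-21, P(-8, 3))) = √(5929 - 21) = √5908 = 2*√1477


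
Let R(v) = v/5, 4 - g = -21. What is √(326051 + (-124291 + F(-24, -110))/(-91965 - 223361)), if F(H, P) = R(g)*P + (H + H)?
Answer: √267929329434090/28666 ≈ 571.01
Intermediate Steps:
g = 25 (g = 4 - 1*(-21) = 4 + 21 = 25)
R(v) = v/5 (R(v) = v*(⅕) = v/5)
F(H, P) = 2*H + 5*P (F(H, P) = ((⅕)*25)*P + (H + H) = 5*P + 2*H = 2*H + 5*P)
√(326051 + (-124291 + F(-24, -110))/(-91965 - 223361)) = √(326051 + (-124291 + (2*(-24) + 5*(-110)))/(-91965 - 223361)) = √(326051 + (-124291 + (-48 - 550))/(-315326)) = √(326051 + (-124291 - 598)*(-1/315326)) = √(326051 - 124889*(-1/315326)) = √(326051 + 124889/315326) = √(102812482515/315326) = √267929329434090/28666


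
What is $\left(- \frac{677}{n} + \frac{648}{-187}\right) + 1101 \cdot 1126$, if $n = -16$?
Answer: $\frac{3709376423}{2992} \approx 1.2398 \cdot 10^{6}$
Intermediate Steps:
$\left(- \frac{677}{n} + \frac{648}{-187}\right) + 1101 \cdot 1126 = \left(- \frac{677}{-16} + \frac{648}{-187}\right) + 1101 \cdot 1126 = \left(\left(-677\right) \left(- \frac{1}{16}\right) + 648 \left(- \frac{1}{187}\right)\right) + 1239726 = \left(\frac{677}{16} - \frac{648}{187}\right) + 1239726 = \frac{116231}{2992} + 1239726 = \frac{3709376423}{2992}$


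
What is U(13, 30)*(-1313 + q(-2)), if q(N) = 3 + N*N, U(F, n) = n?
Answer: -39180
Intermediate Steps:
q(N) = 3 + N²
U(13, 30)*(-1313 + q(-2)) = 30*(-1313 + (3 + (-2)²)) = 30*(-1313 + (3 + 4)) = 30*(-1313 + 7) = 30*(-1306) = -39180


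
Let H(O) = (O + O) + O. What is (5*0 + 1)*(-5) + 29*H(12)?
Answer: 1039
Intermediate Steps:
H(O) = 3*O (H(O) = 2*O + O = 3*O)
(5*0 + 1)*(-5) + 29*H(12) = (5*0 + 1)*(-5) + 29*(3*12) = (0 + 1)*(-5) + 29*36 = 1*(-5) + 1044 = -5 + 1044 = 1039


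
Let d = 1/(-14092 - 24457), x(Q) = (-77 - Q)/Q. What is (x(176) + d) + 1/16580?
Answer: -3674981039/2556569680 ≈ -1.4375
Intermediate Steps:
x(Q) = (-77 - Q)/Q
d = -1/38549 (d = 1/(-38549) = -1/38549 ≈ -2.5941e-5)
(x(176) + d) + 1/16580 = ((-77 - 1*176)/176 - 1/38549) + 1/16580 = ((-77 - 176)/176 - 1/38549) + 1/16580 = ((1/176)*(-253) - 1/38549) + 1/16580 = (-23/16 - 1/38549) + 1/16580 = -886643/616784 + 1/16580 = -3674981039/2556569680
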